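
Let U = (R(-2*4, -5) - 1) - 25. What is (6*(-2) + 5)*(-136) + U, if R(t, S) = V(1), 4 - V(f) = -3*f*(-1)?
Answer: 927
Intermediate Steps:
V(f) = 4 - 3*f (V(f) = 4 - (-3*f)*(-1) = 4 - 3*f)
R(t, S) = 1 (R(t, S) = 4 - 3*1 = 4 - 3 = 1)
U = -25 (U = (1 - 1) - 25 = 0 - 25 = -25)
(6*(-2) + 5)*(-136) + U = (6*(-2) + 5)*(-136) - 25 = (-12 + 5)*(-136) - 25 = -7*(-136) - 25 = 952 - 25 = 927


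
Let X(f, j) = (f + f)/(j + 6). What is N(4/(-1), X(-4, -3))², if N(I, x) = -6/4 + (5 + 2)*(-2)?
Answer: 961/4 ≈ 240.25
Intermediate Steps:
X(f, j) = 2*f/(6 + j) (X(f, j) = (2*f)/(6 + j) = 2*f/(6 + j))
N(I, x) = -31/2 (N(I, x) = -6*¼ + 7*(-2) = -3/2 - 14 = -31/2)
N(4/(-1), X(-4, -3))² = (-31/2)² = 961/4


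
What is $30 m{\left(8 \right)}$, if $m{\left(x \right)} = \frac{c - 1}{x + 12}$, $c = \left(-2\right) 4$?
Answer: $- \frac{27}{2} \approx -13.5$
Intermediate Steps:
$c = -8$
$m{\left(x \right)} = - \frac{9}{12 + x}$ ($m{\left(x \right)} = \frac{-8 - 1}{x + 12} = - \frac{9}{12 + x}$)
$30 m{\left(8 \right)} = 30 \left(- \frac{9}{12 + 8}\right) = 30 \left(- \frac{9}{20}\right) = - \frac{27}{2}$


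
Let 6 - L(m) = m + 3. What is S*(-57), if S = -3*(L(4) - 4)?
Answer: -855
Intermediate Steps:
L(m) = 3 - m (L(m) = 6 - (m + 3) = 6 - (3 + m) = 6 + (-3 - m) = 3 - m)
S = 15 (S = -3*((3 - 1*4) - 4) = -3*((3 - 4) - 4) = -3*(-1 - 4) = -3*(-5) = 15)
S*(-57) = 15*(-57) = -855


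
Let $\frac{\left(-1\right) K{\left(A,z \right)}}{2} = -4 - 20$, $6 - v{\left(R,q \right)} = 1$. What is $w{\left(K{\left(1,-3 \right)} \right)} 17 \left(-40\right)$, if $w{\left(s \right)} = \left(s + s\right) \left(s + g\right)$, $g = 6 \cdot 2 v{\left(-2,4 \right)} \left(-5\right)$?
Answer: $16450560$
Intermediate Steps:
$v{\left(R,q \right)} = 5$ ($v{\left(R,q \right)} = 6 - 1 = 5$)
$K{\left(A,z \right)} = 48$ ($K{\left(A,z \right)} = - 2 \left(-4 - 20\right) = \left(-2\right) \left(-24\right) = 48$)
$g = -300$ ($g = 6 \cdot 2 \cdot 5 \left(-5\right) = 12 \cdot 5 \left(-5\right) = 60 \left(-5\right) = -300$)
$w{\left(s \right)} = 2 s \left(-300 + s\right)$ ($w{\left(s \right)} = \left(s + s\right) \left(s - 300\right) = 2 s \left(-300 + s\right)$)
$w{\left(K{\left(1,-3 \right)} \right)} 17 \left(-40\right) = 2 \cdot 48 \left(-300 + 48\right) 17 \left(-40\right) = 2 \cdot 48 \left(-252\right) 17 \left(-40\right) = \left(-24192\right) 17 \left(-40\right) = \left(-411264\right) \left(-40\right) = 16450560$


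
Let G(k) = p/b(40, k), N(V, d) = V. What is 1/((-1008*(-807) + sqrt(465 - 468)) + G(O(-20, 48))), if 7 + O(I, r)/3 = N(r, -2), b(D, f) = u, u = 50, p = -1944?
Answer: 169461900/137843210648353 - 625*I*sqrt(3)/413529631945059 ≈ 1.2294e-6 - 2.6178e-12*I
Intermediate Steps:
b(D, f) = 50
O(I, r) = -21 + 3*r
G(k) = -972/25 (G(k) = -1944/50 = -1944*1/50 = -972/25)
1/((-1008*(-807) + sqrt(465 - 468)) + G(O(-20, 48))) = 1/((-1008*(-807) + sqrt(465 - 468)) - 972/25) = 1/((813456 + sqrt(-3)) - 972/25) = 1/((813456 + I*sqrt(3)) - 972/25) = 1/(20335428/25 + I*sqrt(3))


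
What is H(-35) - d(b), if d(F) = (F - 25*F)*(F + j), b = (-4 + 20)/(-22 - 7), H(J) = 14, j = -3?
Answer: 51326/841 ≈ 61.030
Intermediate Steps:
b = -16/29 (b = 16/(-29) = 16*(-1/29) = -16/29 ≈ -0.55172)
d(F) = -24*F*(-3 + F) (d(F) = (F - 25*F)*(F - 3) = (-24*F)*(-3 + F) = -24*F*(-3 + F))
H(-35) - d(b) = 14 - 24*(-16)*(3 - 1*(-16/29))/29 = 14 - 24*(-16)*(3 + 16/29)/29 = 14 - 24*(-16)*103/(29*29) = 14 - 1*(-39552/841) = 14 + 39552/841 = 51326/841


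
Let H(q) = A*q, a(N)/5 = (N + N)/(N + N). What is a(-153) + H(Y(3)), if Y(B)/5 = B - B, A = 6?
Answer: 5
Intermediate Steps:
Y(B) = 0 (Y(B) = 5*(B - B) = 5*0 = 0)
a(N) = 5 (a(N) = 5*((N + N)/(N + N)) = 5*((2*N)/((2*N))) = 5*((2*N)*(1/(2*N))) = 5*1 = 5)
H(q) = 6*q
a(-153) + H(Y(3)) = 5 + 6*0 = 5 + 0 = 5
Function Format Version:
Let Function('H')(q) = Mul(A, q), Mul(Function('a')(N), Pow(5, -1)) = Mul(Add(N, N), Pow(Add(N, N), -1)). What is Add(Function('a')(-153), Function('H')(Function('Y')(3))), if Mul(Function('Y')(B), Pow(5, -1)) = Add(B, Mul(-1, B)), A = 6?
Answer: 5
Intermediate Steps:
Function('Y')(B) = 0 (Function('Y')(B) = Mul(5, Add(B, Mul(-1, B))) = Mul(5, 0) = 0)
Function('a')(N) = 5 (Function('a')(N) = Mul(5, Mul(Add(N, N), Pow(Add(N, N), -1))) = Mul(5, Mul(Mul(2, N), Pow(Mul(2, N), -1))) = Mul(5, Mul(Mul(2, N), Mul(Rational(1, 2), Pow(N, -1)))) = Mul(5, 1) = 5)
Function('H')(q) = Mul(6, q)
Add(Function('a')(-153), Function('H')(Function('Y')(3))) = Add(5, Mul(6, 0)) = Add(5, 0) = 5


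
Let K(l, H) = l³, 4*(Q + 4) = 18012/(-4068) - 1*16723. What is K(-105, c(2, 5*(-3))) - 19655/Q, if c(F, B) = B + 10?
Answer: -3285339157785/2838011 ≈ -1.1576e+6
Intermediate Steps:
Q = -2838011/678 (Q = -4 + (18012/(-4068) - 1*16723)/4 = -4 + (18012*(-1/4068) - 16723)/4 = -4 + (-1501/339 - 16723)/4 = -4 + (¼)*(-5670598/339) = -4 - 2835299/678 = -2838011/678 ≈ -4185.9)
c(F, B) = 10 + B
K(-105, c(2, 5*(-3))) - 19655/Q = (-105)³ - 19655/(-2838011/678) = -1157625 - 19655*(-678/2838011) = -1157625 + 13326090/2838011 = -3285339157785/2838011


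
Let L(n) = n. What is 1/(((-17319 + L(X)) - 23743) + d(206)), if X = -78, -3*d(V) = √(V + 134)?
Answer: -1089/44801459 + 3*√85/7616248030 ≈ -2.4304e-5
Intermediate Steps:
d(V) = -√(134 + V)/3 (d(V) = -√(V + 134)/3 = -√(134 + V)/3)
1/(((-17319 + L(X)) - 23743) + d(206)) = 1/(((-17319 - 78) - 23743) - √(134 + 206)/3) = 1/((-17397 - 23743) - 2*√85/3) = 1/(-41140 - 2*√85/3)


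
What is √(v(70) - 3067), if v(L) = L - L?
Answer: I*√3067 ≈ 55.38*I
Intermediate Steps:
v(L) = 0
√(v(70) - 3067) = √(0 - 3067) = √(-3067) = I*√3067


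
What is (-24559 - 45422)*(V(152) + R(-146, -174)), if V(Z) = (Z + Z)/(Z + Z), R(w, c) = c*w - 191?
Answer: -1764500934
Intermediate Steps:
R(w, c) = -191 + c*w
V(Z) = 1 (V(Z) = (2*Z)/((2*Z)) = (2*Z)*(1/(2*Z)) = 1)
(-24559 - 45422)*(V(152) + R(-146, -174)) = (-24559 - 45422)*(1 + (-191 - 174*(-146))) = -69981*(1 + (-191 + 25404)) = -69981*(1 + 25213) = -69981*25214 = -1764500934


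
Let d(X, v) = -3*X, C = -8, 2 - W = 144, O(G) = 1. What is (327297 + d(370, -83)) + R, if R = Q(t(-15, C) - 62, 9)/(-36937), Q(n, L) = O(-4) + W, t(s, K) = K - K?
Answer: 12048369360/36937 ≈ 3.2619e+5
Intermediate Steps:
W = -142 (W = 2 - 1*144 = 2 - 144 = -142)
t(s, K) = 0
Q(n, L) = -141 (Q(n, L) = 1 - 142 = -141)
R = 141/36937 (R = -141/(-36937) = -141*(-1/36937) = 141/36937 ≈ 0.0038173)
(327297 + d(370, -83)) + R = (327297 - 3*370) + 141/36937 = (327297 - 1110) + 141/36937 = 326187 + 141/36937 = 12048369360/36937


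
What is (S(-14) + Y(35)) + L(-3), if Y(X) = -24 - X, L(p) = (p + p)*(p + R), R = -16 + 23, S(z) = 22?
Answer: -61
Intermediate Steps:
R = 7
L(p) = 2*p*(7 + p) (L(p) = (p + p)*(p + 7) = (2*p)*(7 + p) = 2*p*(7 + p))
(S(-14) + Y(35)) + L(-3) = (22 + (-24 - 1*35)) + 2*(-3)*(7 - 3) = (22 + (-24 - 35)) + 2*(-3)*4 = (22 - 59) - 24 = -37 - 24 = -61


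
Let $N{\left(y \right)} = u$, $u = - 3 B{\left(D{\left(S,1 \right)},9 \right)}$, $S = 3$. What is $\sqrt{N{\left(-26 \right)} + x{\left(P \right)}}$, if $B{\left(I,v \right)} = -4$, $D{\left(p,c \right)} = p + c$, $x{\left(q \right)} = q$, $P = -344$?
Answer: $2 i \sqrt{83} \approx 18.221 i$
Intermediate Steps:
$D{\left(p,c \right)} = c + p$
$u = 12$ ($u = \left(-3\right) \left(-4\right) = 12$)
$N{\left(y \right)} = 12$
$\sqrt{N{\left(-26 \right)} + x{\left(P \right)}} = \sqrt{12 - 344} = \sqrt{-332} = 2 i \sqrt{83}$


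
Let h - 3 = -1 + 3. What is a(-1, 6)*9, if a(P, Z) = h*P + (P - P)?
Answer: -45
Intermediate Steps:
h = 5 (h = 3 + (-1 + 3) = 3 + 2 = 5)
a(P, Z) = 5*P (a(P, Z) = 5*P + (P - P) = 5*P + 0 = 5*P)
a(-1, 6)*9 = (5*(-1))*9 = -5*9 = -45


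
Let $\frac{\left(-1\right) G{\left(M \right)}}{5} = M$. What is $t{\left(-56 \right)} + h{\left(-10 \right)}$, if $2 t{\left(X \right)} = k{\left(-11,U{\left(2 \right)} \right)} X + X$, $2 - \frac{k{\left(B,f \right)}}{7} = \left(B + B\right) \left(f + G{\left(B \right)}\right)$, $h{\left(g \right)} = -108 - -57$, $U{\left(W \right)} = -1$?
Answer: $-233319$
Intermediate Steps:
$G{\left(M \right)} = - 5 M$
$h{\left(g \right)} = -51$ ($h{\left(g \right)} = -108 + 57 = -51$)
$k{\left(B,f \right)} = 14 - 14 B \left(f - 5 B\right)$ ($k{\left(B,f \right)} = 14 - 7 \left(B + B\right) \left(f - 5 B\right) = 14 - 7 \cdot 2 B \left(f - 5 B\right) = 14 - 14 B \left(f - 5 B\right)$)
$t{\left(X \right)} = \frac{8331 X}{2}$ ($t{\left(X \right)} = \frac{\left(14 + 70 \left(-11\right)^{2} - \left(-154\right) \left(-1\right)\right) X + X}{2} = \frac{\left(14 + 70 \cdot 121 - 154\right) X + X}{2} = \frac{\left(14 + 8470 - 154\right) X + X}{2} = \frac{8330 X + X}{2} = \frac{8331 X}{2}$)
$t{\left(-56 \right)} + h{\left(-10 \right)} = \frac{8331}{2} \left(-56\right) - 51 = -233268 - 51 = -233319$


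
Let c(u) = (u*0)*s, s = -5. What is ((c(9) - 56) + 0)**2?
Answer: 3136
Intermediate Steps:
c(u) = 0 (c(u) = (u*0)*(-5) = 0*(-5) = 0)
((c(9) - 56) + 0)**2 = ((0 - 56) + 0)**2 = (-56 + 0)**2 = (-56)**2 = 3136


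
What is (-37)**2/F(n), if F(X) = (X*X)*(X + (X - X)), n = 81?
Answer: 1369/531441 ≈ 0.0025760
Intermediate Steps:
F(X) = X**3 (F(X) = X**2*(X + 0) = X**2*X = X**3)
(-37)**2/F(n) = (-37)**2/(81**3) = 1369/531441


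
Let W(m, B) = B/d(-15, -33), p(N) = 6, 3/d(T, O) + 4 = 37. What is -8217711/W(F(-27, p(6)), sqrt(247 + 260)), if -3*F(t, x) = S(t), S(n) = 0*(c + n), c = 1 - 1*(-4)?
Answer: -2739237*sqrt(3)/143 ≈ -33178.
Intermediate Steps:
d(T, O) = 1/11 (d(T, O) = 3/(-4 + 37) = 3/33 = 3*(1/33) = 1/11)
c = 5 (c = 1 + 4 = 5)
S(n) = 0 (S(n) = 0*(5 + n) = 0)
F(t, x) = 0 (F(t, x) = -1/3*0 = 0)
W(m, B) = 11*B (W(m, B) = B/(1/11) = B*11 = 11*B)
-8217711/W(F(-27, p(6)), sqrt(247 + 260)) = -8217711*1/(11*sqrt(247 + 260)) = -8217711*sqrt(3)/429 = -2739237*sqrt(3)/143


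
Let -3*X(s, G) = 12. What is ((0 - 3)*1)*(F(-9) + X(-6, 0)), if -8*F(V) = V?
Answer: 69/8 ≈ 8.6250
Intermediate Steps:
X(s, G) = -4 (X(s, G) = -⅓*12 = -4)
F(V) = -V/8
((0 - 3)*1)*(F(-9) + X(-6, 0)) = ((0 - 3)*1)*(-⅛*(-9) - 4) = (-3*1)*(9/8 - 4) = -3*(-23/8) = 69/8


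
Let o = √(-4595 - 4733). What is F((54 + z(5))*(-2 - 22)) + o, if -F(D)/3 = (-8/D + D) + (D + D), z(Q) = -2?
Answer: 584063/52 + 4*I*√583 ≈ 11232.0 + 96.582*I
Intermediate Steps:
F(D) = -9*D + 24/D (F(D) = -3*((-8/D + D) + (D + D)) = -3*((D - 8/D) + 2*D) = -3*(-8/D + 3*D) = -9*D + 24/D)
o = 4*I*√583 (o = √(-9328) = 4*I*√583 ≈ 96.582*I)
F((54 + z(5))*(-2 - 22)) + o = (-9*(54 - 2)*(-2 - 22) + 24/(((54 - 2)*(-2 - 22)))) + 4*I*√583 = (-468*(-24) + 24/((52*(-24)))) + 4*I*√583 = (-9*(-1248) + 24/(-1248)) + 4*I*√583 = (11232 + 24*(-1/1248)) + 4*I*√583 = (11232 - 1/52) + 4*I*√583 = 584063/52 + 4*I*√583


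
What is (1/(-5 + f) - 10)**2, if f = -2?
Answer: 5041/49 ≈ 102.88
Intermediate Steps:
(1/(-5 + f) - 10)**2 = (1/(-5 - 2) - 10)**2 = (1/(-7) - 10)**2 = (-1/7 - 10)**2 = (-71/7)**2 = 5041/49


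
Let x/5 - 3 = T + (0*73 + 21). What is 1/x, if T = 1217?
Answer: 1/6205 ≈ 0.00016116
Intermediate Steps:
x = 6205 (x = 15 + 5*(1217 + (0*73 + 21)) = 15 + 5*(1217 + (0 + 21)) = 15 + 5*(1217 + 21) = 15 + 5*1238 = 15 + 6190 = 6205)
1/x = 1/6205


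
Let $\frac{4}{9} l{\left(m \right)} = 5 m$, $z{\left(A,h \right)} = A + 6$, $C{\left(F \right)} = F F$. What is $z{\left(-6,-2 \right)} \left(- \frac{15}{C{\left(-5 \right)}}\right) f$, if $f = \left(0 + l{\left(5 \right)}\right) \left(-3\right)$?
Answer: $0$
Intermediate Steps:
$C{\left(F \right)} = F^{2}$
$z{\left(A,h \right)} = 6 + A$
$l{\left(m \right)} = \frac{45 m}{4}$ ($l{\left(m \right)} = \frac{9 \cdot 5 m}{4} = \frac{45 m}{4}$)
$f = - \frac{675}{4}$ ($f = \left(0 + \frac{45}{4} \cdot 5\right) \left(-3\right) = \left(0 + \frac{225}{4}\right) \left(-3\right) = \frac{225}{4} \left(-3\right) = - \frac{675}{4} \approx -168.75$)
$z{\left(-6,-2 \right)} \left(- \frac{15}{C{\left(-5 \right)}}\right) f = \left(6 - 6\right) \left(- \frac{15}{\left(-5\right)^{2}}\right) \left(- \frac{675}{4}\right) = 0 \left(- \frac{15}{25}\right) \left(- \frac{675}{4}\right) = 0 \left(\left(-15\right) \frac{1}{25}\right) \left(- \frac{675}{4}\right) = 0 \left(- \frac{3}{5}\right) \left(- \frac{675}{4}\right) = 0 \left(- \frac{675}{4}\right) = 0$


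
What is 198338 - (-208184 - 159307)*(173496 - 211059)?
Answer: -13803866095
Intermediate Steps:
198338 - (-208184 - 159307)*(173496 - 211059) = 198338 - (-367491)*(-37563) = 198338 - 1*13804064433 = 198338 - 13804064433 = -13803866095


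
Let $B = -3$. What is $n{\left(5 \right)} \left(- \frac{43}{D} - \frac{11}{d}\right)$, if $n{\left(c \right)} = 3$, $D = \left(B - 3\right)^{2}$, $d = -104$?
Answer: $- \frac{1019}{312} \approx -3.266$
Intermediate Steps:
$D = 36$ ($D = \left(-3 - 3\right)^{2} = \left(-6\right)^{2} = 36$)
$n{\left(5 \right)} \left(- \frac{43}{D} - \frac{11}{d}\right) = 3 \left(- \frac{43}{36} - \frac{11}{-104}\right) = 3 \left(\left(-43\right) \frac{1}{36} - - \frac{11}{104}\right) = 3 \left(- \frac{43}{36} + \frac{11}{104}\right) = 3 \left(- \frac{1019}{936}\right) = - \frac{1019}{312}$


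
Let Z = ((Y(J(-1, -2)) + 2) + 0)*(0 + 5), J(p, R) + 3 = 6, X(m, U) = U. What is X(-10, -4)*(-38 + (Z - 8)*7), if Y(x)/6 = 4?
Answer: -3264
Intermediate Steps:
J(p, R) = 3 (J(p, R) = -3 + 6 = 3)
Y(x) = 24 (Y(x) = 6*4 = 24)
Z = 130 (Z = ((24 + 2) + 0)*(0 + 5) = (26 + 0)*5 = 26*5 = 130)
X(-10, -4)*(-38 + (Z - 8)*7) = -4*(-38 + (130 - 8)*7) = -4*(-38 + 122*7) = -4*(-38 + 854) = -4*816 = -3264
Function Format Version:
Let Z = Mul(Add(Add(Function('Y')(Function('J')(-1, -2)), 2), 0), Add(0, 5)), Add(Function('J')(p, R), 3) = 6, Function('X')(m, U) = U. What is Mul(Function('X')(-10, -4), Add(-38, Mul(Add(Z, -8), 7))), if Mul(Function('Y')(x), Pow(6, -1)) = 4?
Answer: -3264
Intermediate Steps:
Function('J')(p, R) = 3 (Function('J')(p, R) = Add(-3, 6) = 3)
Function('Y')(x) = 24 (Function('Y')(x) = Mul(6, 4) = 24)
Z = 130 (Z = Mul(Add(Add(24, 2), 0), Add(0, 5)) = Mul(Add(26, 0), 5) = Mul(26, 5) = 130)
Mul(Function('X')(-10, -4), Add(-38, Mul(Add(Z, -8), 7))) = Mul(-4, Add(-38, Mul(Add(130, -8), 7))) = Mul(-4, Add(-38, Mul(122, 7))) = Mul(-4, Add(-38, 854)) = Mul(-4, 816) = -3264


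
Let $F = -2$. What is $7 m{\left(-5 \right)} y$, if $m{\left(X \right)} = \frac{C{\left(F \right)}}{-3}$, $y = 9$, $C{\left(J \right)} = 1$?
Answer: $-21$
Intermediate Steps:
$m{\left(X \right)} = - \frac{1}{3}$ ($m{\left(X \right)} = 1 \frac{1}{-3} = 1 \left(- \frac{1}{3}\right) = - \frac{1}{3}$)
$7 m{\left(-5 \right)} y = 7 \left(- \frac{1}{3}\right) 9 = \left(- \frac{7}{3}\right) 9 = -21$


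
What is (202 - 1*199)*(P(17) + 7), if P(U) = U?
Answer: 72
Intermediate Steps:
(202 - 1*199)*(P(17) + 7) = (202 - 1*199)*(17 + 7) = (202 - 199)*24 = 3*24 = 72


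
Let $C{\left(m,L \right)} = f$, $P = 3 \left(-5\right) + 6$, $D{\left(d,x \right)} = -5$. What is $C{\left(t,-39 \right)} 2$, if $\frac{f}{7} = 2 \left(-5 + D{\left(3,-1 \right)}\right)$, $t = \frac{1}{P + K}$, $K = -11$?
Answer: $-280$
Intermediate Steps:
$P = -9$ ($P = -15 + 6 = -9$)
$t = - \frac{1}{20}$ ($t = \frac{1}{-9 - 11} = \frac{1}{-20} = - \frac{1}{20} \approx -0.05$)
$f = -140$ ($f = 7 \cdot 2 \left(-5 - 5\right) = 7 \cdot 2 \left(-10\right) = 7 \left(-20\right) = -140$)
$C{\left(m,L \right)} = -140$
$C{\left(t,-39 \right)} 2 = \left(-140\right) 2 = -280$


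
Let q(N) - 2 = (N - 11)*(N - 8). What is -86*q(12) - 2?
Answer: -518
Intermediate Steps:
q(N) = 2 + (-11 + N)*(-8 + N) (q(N) = 2 + (N - 11)*(N - 8) = 2 + (-11 + N)*(-8 + N))
-86*q(12) - 2 = -86*(90 + 12**2 - 19*12) - 2 = -86*(90 + 144 - 228) - 2 = -86*6 - 2 = -516 - 2 = -518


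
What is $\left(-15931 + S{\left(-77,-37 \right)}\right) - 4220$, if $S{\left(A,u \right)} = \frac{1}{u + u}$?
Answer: $- \frac{1491175}{74} \approx -20151.0$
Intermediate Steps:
$S{\left(A,u \right)} = \frac{1}{2 u}$
$\left(-15931 + S{\left(-77,-37 \right)}\right) - 4220 = \left(-15931 + \frac{1}{2 \left(-37\right)}\right) - 4220 = \left(-15931 + \frac{1}{2} \left(- \frac{1}{37}\right)\right) - 4220 = \left(-15931 - \frac{1}{74}\right) - 4220 = - \frac{1178895}{74} - 4220 = - \frac{1491175}{74}$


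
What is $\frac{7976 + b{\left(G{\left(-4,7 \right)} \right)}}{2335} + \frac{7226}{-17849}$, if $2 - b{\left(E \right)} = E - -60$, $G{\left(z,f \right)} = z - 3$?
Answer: $\frac{24916123}{8335483} \approx 2.9892$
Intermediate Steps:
$G{\left(z,f \right)} = -3 + z$
$b{\left(E \right)} = -58 - E$ ($b{\left(E \right)} = 2 - \left(E - -60\right) = 2 - \left(E + 60\right) = 2 - \left(60 + E\right) = -58 - E$)
$\frac{7976 + b{\left(G{\left(-4,7 \right)} \right)}}{2335} + \frac{7226}{-17849} = \frac{7976 - 51}{2335} + \frac{7226}{-17849} = \left(7976 - 51\right) \frac{1}{2335} + 7226 \left(- \frac{1}{17849}\right) = \left(7976 + \left(-58 + 7\right)\right) \frac{1}{2335} - \frac{7226}{17849} = \left(7976 - 51\right) \frac{1}{2335} - \frac{7226}{17849} = 7925 \cdot \frac{1}{2335} - \frac{7226}{17849} = \frac{1585}{467} - \frac{7226}{17849} = \frac{24916123}{8335483}$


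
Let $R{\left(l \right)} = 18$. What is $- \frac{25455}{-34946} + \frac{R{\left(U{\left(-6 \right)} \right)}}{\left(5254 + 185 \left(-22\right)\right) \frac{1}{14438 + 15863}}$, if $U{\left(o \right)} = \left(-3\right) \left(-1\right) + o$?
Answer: $\frac{4772579037}{10344016} \approx 461.39$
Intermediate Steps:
$U{\left(o \right)} = 3 + o$
$- \frac{25455}{-34946} + \frac{R{\left(U{\left(-6 \right)} \right)}}{\left(5254 + 185 \left(-22\right)\right) \frac{1}{14438 + 15863}} = - \frac{25455}{-34946} + \frac{18}{\left(5254 + 185 \left(-22\right)\right) \frac{1}{14438 + 15863}} = \left(-25455\right) \left(- \frac{1}{34946}\right) + \frac{18}{\left(5254 - 4070\right) \frac{1}{30301}} = \frac{25455}{34946} + \frac{18}{1184 \cdot \frac{1}{30301}} = \frac{25455}{34946} + \frac{18}{\frac{1184}{30301}} = \frac{25455}{34946} + 18 \cdot \frac{30301}{1184} = \frac{25455}{34946} + \frac{272709}{592} = \frac{4772579037}{10344016}$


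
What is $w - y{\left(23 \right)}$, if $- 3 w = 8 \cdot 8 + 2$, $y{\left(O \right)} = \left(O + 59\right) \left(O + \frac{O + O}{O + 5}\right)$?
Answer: $- \frac{14299}{7} \approx -2042.7$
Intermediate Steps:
$y{\left(O \right)} = \left(59 + O\right) \left(O + \frac{2 O}{5 + O}\right)$
$w = -22$ ($w = - \frac{8 \cdot 8 + 2}{3} = - \frac{64 + 2}{3} = \left(- \frac{1}{3}\right) 66 = -22$)
$w - y{\left(23 \right)} = -22 - \frac{23 \left(413 + 23^{2} + 66 \cdot 23\right)}{5 + 23} = -22 - \frac{23 \left(413 + 529 + 1518\right)}{28} = -22 - 23 \cdot \frac{1}{28} \cdot 2460 = -22 - \frac{14145}{7} = - \frac{14299}{7}$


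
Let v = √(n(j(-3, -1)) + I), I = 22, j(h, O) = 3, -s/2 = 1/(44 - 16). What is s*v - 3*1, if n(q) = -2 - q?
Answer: -3 - √17/14 ≈ -3.2945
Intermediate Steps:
s = -1/14 (s = -2/(44 - 16) = -2/28 = -2*1/28 = -1/14 ≈ -0.071429)
v = √17 (v = √((-2 - 1*3) + 22) = √((-2 - 3) + 22) = √(-5 + 22) = √17 ≈ 4.1231)
s*v - 3*1 = -√17/14 - 3*1 = -√17/14 - 3 = -3 - √17/14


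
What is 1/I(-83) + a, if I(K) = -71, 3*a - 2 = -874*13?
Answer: -806563/213 ≈ -3786.7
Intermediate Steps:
a = -11360/3 (a = 2/3 + (-874*13)/3 = 2/3 + (1/3)*(-11362) = 2/3 - 11362/3 = -11360/3 ≈ -3786.7)
1/I(-83) + a = 1/(-71) - 11360/3 = -1/71 - 11360/3 = -806563/213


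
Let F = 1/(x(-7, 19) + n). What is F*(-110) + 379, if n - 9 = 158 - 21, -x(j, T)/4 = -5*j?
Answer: 1082/3 ≈ 360.67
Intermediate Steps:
x(j, T) = 20*j (x(j, T) = -(-20)*j = 20*j)
n = 146 (n = 9 + (158 - 21) = 9 + 137 = 146)
F = 1/6 (F = 1/(20*(-7) + 146) = 1/(-140 + 146) = 1/6 ≈ 0.16667)
F*(-110) + 379 = (1/6)*(-110) + 379 = -55/3 + 379 = 1082/3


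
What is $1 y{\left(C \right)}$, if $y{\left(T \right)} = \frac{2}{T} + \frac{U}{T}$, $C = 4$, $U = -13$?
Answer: $- \frac{11}{4} \approx -2.75$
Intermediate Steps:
$y{\left(T \right)} = - \frac{11}{T}$ ($y{\left(T \right)} = \frac{2}{T} - \frac{13}{T} = - \frac{11}{T}$)
$1 y{\left(C \right)} = 1 \left(- \frac{11}{4}\right) = - \frac{11}{4}$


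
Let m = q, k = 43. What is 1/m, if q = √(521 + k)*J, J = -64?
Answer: -√141/18048 ≈ -0.00065793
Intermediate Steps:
q = -128*√141 (q = √(521 + 43)*(-64) = √564*(-64) = (2*√141)*(-64) = -128*√141 ≈ -1519.9)
m = -128*√141 ≈ -1519.9
1/m = 1/(-128*√141) = -√141/18048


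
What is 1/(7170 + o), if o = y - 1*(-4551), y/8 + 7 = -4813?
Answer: -1/26839 ≈ -3.7259e-5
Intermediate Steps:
y = -38560 (y = -56 + 8*(-4813) = -56 - 38504 = -38560)
o = -34009 (o = -38560 - 1*(-4551) = -38560 + 4551 = -34009)
1/(7170 + o) = 1/(7170 - 34009) = 1/(-26839) = -1/26839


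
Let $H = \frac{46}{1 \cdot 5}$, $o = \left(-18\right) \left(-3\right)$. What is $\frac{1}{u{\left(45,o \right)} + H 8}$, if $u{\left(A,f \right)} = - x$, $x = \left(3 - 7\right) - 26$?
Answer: $\frac{5}{518} \approx 0.0096525$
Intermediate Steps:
$x = -30$ ($x = -4 - 26 = -30$)
$o = 54$
$u{\left(A,f \right)} = 30$ ($u{\left(A,f \right)} = \left(-1\right) \left(-30\right) = 30$)
$H = \frac{46}{5} \approx 9.2$
$\frac{1}{u{\left(45,o \right)} + H 8} = \frac{1}{30 + \frac{46}{5} \cdot 8} = \frac{1}{30 + \frac{368}{5}} = \frac{1}{\frac{518}{5}} = \frac{5}{518}$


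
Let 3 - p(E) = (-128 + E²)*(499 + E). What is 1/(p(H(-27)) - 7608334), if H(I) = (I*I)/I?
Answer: -1/7892003 ≈ -1.2671e-7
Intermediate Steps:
H(I) = I (H(I) = I²/I = I)
p(E) = 3 - (-128 + E²)*(499 + E)
1/(p(H(-27)) - 7608334) = 1/((63875 - 1*(-27)³ - 499*(-27)² + 128*(-27)) - 7608334) = 1/((63875 - 1*(-19683) - 499*729 - 3456) - 7608334) = 1/((63875 + 19683 - 363771 - 3456) - 7608334) = 1/(-283669 - 7608334) = 1/(-7892003) = -1/7892003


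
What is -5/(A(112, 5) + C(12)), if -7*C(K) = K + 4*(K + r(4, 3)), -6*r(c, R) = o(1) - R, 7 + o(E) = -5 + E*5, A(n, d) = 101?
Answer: -105/1921 ≈ -0.054659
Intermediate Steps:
o(E) = -12 + 5*E (o(E) = -7 + (-5 + E*5) = -7 + (-5 + 5*E) = -12 + 5*E)
r(c, R) = 7/6 + R/6 (r(c, R) = -((-12 + 5*1) - R)/6 = -((-12 + 5) - R)/6 = -(-7 - R)/6 = 7/6 + R/6)
C(K) = -20/21 - 5*K/7 (C(K) = -(K + 4*(K + (7/6 + (⅙)*3)))/7 = -(K + 4*(K + (7/6 + ½)))/7 = -(K + 4*(K + 5/3))/7 = -(K + 4*(5/3 + K))/7 = -(K + (20/3 + 4*K))/7 = -(20/3 + 5*K)/7 = -20/21 - 5*K/7)
-5/(A(112, 5) + C(12)) = -5/(101 + (-20/21 - 5/7*12)) = -5/(101 + (-20/21 - 60/7)) = -5/(101 - 200/21) = -5/1921/21 = -5*21/1921 = -105/1921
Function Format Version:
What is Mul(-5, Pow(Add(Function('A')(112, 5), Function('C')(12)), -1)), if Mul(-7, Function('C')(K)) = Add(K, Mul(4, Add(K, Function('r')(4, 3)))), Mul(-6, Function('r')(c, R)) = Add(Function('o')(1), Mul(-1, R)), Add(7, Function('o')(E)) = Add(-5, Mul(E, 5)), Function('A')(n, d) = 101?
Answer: Rational(-105, 1921) ≈ -0.054659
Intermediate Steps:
Function('o')(E) = Add(-12, Mul(5, E)) (Function('o')(E) = Add(-7, Add(-5, Mul(E, 5))) = Add(-7, Add(-5, Mul(5, E))) = Add(-12, Mul(5, E)))
Function('r')(c, R) = Add(Rational(7, 6), Mul(Rational(1, 6), R)) (Function('r')(c, R) = Mul(Rational(-1, 6), Add(Add(-12, Mul(5, 1)), Mul(-1, R))) = Mul(Rational(-1, 6), Add(Add(-12, 5), Mul(-1, R))) = Mul(Rational(-1, 6), Add(-7, Mul(-1, R))) = Add(Rational(7, 6), Mul(Rational(1, 6), R)))
Function('C')(K) = Add(Rational(-20, 21), Mul(Rational(-5, 7), K)) (Function('C')(K) = Mul(Rational(-1, 7), Add(K, Mul(4, Add(K, Add(Rational(7, 6), Mul(Rational(1, 6), 3)))))) = Mul(Rational(-1, 7), Add(K, Mul(4, Add(K, Add(Rational(7, 6), Rational(1, 2)))))) = Mul(Rational(-1, 7), Add(K, Mul(4, Add(K, Rational(5, 3))))) = Mul(Rational(-1, 7), Add(K, Mul(4, Add(Rational(5, 3), K)))) = Mul(Rational(-1, 7), Add(K, Add(Rational(20, 3), Mul(4, K)))) = Mul(Rational(-1, 7), Add(Rational(20, 3), Mul(5, K))) = Add(Rational(-20, 21), Mul(Rational(-5, 7), K)))
Mul(-5, Pow(Add(Function('A')(112, 5), Function('C')(12)), -1)) = Mul(-5, Pow(Add(101, Add(Rational(-20, 21), Mul(Rational(-5, 7), 12))), -1)) = Mul(-5, Pow(Add(101, Add(Rational(-20, 21), Rational(-60, 7))), -1)) = Mul(-5, Pow(Add(101, Rational(-200, 21)), -1)) = Mul(-5, Pow(Rational(1921, 21), -1)) = Mul(-5, Rational(21, 1921)) = Rational(-105, 1921)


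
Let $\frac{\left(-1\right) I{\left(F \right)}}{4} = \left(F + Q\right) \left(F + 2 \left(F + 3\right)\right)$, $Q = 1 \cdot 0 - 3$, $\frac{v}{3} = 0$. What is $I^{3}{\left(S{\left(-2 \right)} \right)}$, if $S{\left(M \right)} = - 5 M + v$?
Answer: $-1024192512$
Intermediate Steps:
$v = 0$ ($v = 3 \cdot 0 = 0$)
$S{\left(M \right)} = - 5 M$ ($S{\left(M \right)} = - 5 M + 0 = - 5 M$)
$Q = -3$ ($Q = 0 - 3 = -3$)
$I{\left(F \right)} = - 4 \left(-3 + F\right) \left(6 + 3 F\right)$ ($I{\left(F \right)} = - 4 \left(F - 3\right) \left(F + 2 \left(F + 3\right)\right) = - 4 \left(-3 + F\right) \left(F + 2 \left(3 + F\right)\right) = - 4 \left(-3 + F\right) \left(F + \left(6 + 2 F\right)\right) = - 4 \left(-3 + F\right) \left(6 + 3 F\right)$)
$I^{3}{\left(S{\left(-2 \right)} \right)} = \left(72 - 12 \left(\left(-5\right) \left(-2\right)\right)^{2} + 12 \left(\left(-5\right) \left(-2\right)\right)\right)^{3} = \left(72 - 12 \cdot 10^{2} + 12 \cdot 10\right)^{3} = \left(72 - 1200 + 120\right)^{3} = \left(-1008\right)^{3} = -1024192512$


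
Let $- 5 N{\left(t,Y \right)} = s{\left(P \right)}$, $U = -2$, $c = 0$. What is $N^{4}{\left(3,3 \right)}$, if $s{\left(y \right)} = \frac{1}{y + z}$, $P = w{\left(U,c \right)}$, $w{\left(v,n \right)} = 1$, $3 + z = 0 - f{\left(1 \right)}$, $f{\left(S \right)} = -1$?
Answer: $\frac{1}{625} \approx 0.0016$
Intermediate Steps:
$z = -2$ ($z = -3 + \left(0 - -1\right) = -3 + \left(0 + 1\right) = -3 + 1 = -2$)
$P = 1$
$s{\left(y \right)} = \frac{1}{-2 + y}$ ($s{\left(y \right)} = \frac{1}{y - 2} = \frac{1}{-2 + y}$)
$N{\left(t,Y \right)} = \frac{1}{5}$ ($N{\left(t,Y \right)} = - \frac{1}{5 \left(-2 + 1\right)} = - \frac{1}{5 \left(-1\right)} = \left(- \frac{1}{5}\right) \left(-1\right) = \frac{1}{5}$)
$N^{4}{\left(3,3 \right)} = \left(\frac{1}{5}\right)^{4} = \frac{1}{625}$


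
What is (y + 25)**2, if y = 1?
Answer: 676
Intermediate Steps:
(y + 25)**2 = (1 + 25)**2 = 26**2 = 676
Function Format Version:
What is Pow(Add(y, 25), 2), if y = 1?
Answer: 676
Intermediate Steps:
Pow(Add(y, 25), 2) = Pow(Add(1, 25), 2) = Pow(26, 2) = 676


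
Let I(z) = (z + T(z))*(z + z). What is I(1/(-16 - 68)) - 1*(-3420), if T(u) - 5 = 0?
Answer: 12065341/3528 ≈ 3419.9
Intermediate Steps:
T(u) = 5 (T(u) = 5 + 0 = 5)
I(z) = 2*z*(5 + z) (I(z) = (z + 5)*(z + z) = (5 + z)*(2*z) = 2*z*(5 + z))
I(1/(-16 - 68)) - 1*(-3420) = 2*(5 + 1/(-16 - 68))/(-16 - 68) - 1*(-3420) = 2*(5 + 1/(-84))/(-84) + 3420 = 2*(-1/84)*(5 - 1/84) + 3420 = 2*(-1/84)*(419/84) + 3420 = -419/3528 + 3420 = 12065341/3528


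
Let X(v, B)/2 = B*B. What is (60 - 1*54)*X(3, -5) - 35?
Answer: 265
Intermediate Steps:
X(v, B) = 2*B² (X(v, B) = 2*(B*B) = 2*B²)
(60 - 1*54)*X(3, -5) - 35 = (60 - 1*54)*(2*(-5)²) - 35 = (60 - 54)*(2*25) - 35 = 6*50 - 35 = 300 - 35 = 265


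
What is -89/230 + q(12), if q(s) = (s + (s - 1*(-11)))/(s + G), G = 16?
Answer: 397/460 ≈ 0.86304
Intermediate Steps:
q(s) = (11 + 2*s)/(16 + s) (q(s) = (s + (s - 1*(-11)))/(s + 16) = (s + (s + 11))/(16 + s) = (s + (11 + s))/(16 + s) = (11 + 2*s)/(16 + s))
-89/230 + q(12) = -89/230 + (11 + 2*12)/(16 + 12) = -89*1/230 + (11 + 24)/28 = -89/230 + (1/28)*35 = -89/230 + 5/4 = 397/460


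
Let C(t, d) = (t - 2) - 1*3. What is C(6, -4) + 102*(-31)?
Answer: -3161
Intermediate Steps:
C(t, d) = -5 + t (C(t, d) = (-2 + t) - 3 = -5 + t)
C(6, -4) + 102*(-31) = (-5 + 6) + 102*(-31) = 1 - 3162 = -3161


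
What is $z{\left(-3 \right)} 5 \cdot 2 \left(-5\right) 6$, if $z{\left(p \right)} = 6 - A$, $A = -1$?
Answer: $-2100$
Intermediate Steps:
$z{\left(p \right)} = 7$ ($z{\left(p \right)} = 6 - -1 = 6 + 1 = 7$)
$z{\left(-3 \right)} 5 \cdot 2 \left(-5\right) 6 = 7 \cdot 5 \cdot 2 \left(-5\right) 6 = 35 \left(\left(-10\right) 6\right) = 35 \left(-60\right) = -2100$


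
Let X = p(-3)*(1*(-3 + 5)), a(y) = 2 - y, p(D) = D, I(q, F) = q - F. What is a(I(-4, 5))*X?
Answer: -66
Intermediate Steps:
X = -6 (X = -3*(-3 + 5) = -3*2 = -6)
a(I(-4, 5))*X = (2 - (-4 - 1*5))*(-6) = (2 - (-4 - 5))*(-6) = (2 - 1*(-9))*(-6) = (2 + 9)*(-6) = 11*(-6) = -66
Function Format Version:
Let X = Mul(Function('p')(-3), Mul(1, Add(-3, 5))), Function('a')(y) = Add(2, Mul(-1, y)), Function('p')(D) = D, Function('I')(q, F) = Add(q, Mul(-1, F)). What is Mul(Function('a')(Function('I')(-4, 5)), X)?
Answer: -66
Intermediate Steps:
X = -6 (X = Mul(-3, Mul(1, Add(-3, 5))) = Mul(-3, Mul(1, 2)) = Mul(-3, 2) = -6)
Mul(Function('a')(Function('I')(-4, 5)), X) = Mul(Add(2, Mul(-1, Add(-4, Mul(-1, 5)))), -6) = Mul(Add(2, Mul(-1, Add(-4, -5))), -6) = Mul(Add(2, Mul(-1, -9)), -6) = Mul(Add(2, 9), -6) = Mul(11, -6) = -66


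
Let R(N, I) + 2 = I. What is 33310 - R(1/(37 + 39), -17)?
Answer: 33329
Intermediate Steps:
R(N, I) = -2 + I
33310 - R(1/(37 + 39), -17) = 33310 - (-2 - 17) = 33310 - 1*(-19) = 33310 + 19 = 33329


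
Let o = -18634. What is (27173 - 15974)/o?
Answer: -11199/18634 ≈ -0.60100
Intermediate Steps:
(27173 - 15974)/o = (27173 - 15974)/(-18634) = 11199*(-1/18634) = -11199/18634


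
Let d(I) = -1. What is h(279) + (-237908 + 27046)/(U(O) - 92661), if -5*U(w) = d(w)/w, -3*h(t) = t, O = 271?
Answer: -5695478906/62777827 ≈ -90.724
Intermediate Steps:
h(t) = -t/3
U(w) = 1/(5*w) (U(w) = -(-1)/(5*w) = 1/(5*w))
h(279) + (-237908 + 27046)/(U(O) - 92661) = -⅓*279 + (-237908 + 27046)/((⅕)/271 - 92661) = -93 - 210862/((⅕)*(1/271) - 92661) = -93 - 210862/(1/1355 - 92661) = -93 - 210862/(-125555654/1355) = -93 - 210862*(-1355/125555654) = -93 + 142859005/62777827 = -5695478906/62777827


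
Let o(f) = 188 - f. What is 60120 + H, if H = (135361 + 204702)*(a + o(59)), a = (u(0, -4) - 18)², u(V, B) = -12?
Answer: 349984947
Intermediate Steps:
a = 900 (a = (-12 - 18)² = (-30)² = 900)
H = 349924827 (H = (135361 + 204702)*(900 + (188 - 1*59)) = 340063*(900 + (188 - 59)) = 340063*(900 + 129) = 340063*1029 = 349924827)
60120 + H = 60120 + 349924827 = 349984947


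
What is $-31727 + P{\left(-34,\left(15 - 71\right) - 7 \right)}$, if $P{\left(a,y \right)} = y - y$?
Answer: $-31727$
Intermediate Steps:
$P{\left(a,y \right)} = 0$
$-31727 + P{\left(-34,\left(15 - 71\right) - 7 \right)} = -31727 + 0 = -31727$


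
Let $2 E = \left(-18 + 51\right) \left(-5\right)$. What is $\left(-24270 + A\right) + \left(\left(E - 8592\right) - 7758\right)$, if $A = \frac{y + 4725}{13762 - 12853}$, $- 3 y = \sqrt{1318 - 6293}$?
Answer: $- \frac{8220855}{202} - \frac{5 i \sqrt{199}}{2727} \approx -40697.0 - 0.025865 i$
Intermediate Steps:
$E = - \frac{165}{2}$ ($E = \frac{\left(-18 + 51\right) \left(-5\right)}{2} = \frac{33 \left(-5\right)}{2} = \frac{1}{2} \left(-165\right) = - \frac{165}{2} \approx -82.5$)
$y = - \frac{5 i \sqrt{199}}{3}$ ($y = - \frac{\sqrt{1318 - 6293}}{3} = - \frac{\sqrt{-4975}}{3} = - \frac{5 i \sqrt{199}}{3} \approx - 23.511 i$)
$A = \frac{525}{101} - \frac{5 i \sqrt{199}}{2727}$ ($A = \frac{- \frac{5 i \sqrt{199}}{3} + 4725}{13762 - 12853} = \frac{4725 - \frac{5 i \sqrt{199}}{3}}{909} = \left(4725 - \frac{5 i \sqrt{199}}{3}\right) \frac{1}{909} = \frac{525}{101} - \frac{5 i \sqrt{199}}{2727} \approx 5.198 - 0.025865 i$)
$\left(-24270 + A\right) + \left(\left(E - 8592\right) - 7758\right) = \left(-24270 + \left(\frac{525}{101} - \frac{5 i \sqrt{199}}{2727}\right)\right) - \frac{32865}{2} = \left(- \frac{2450745}{101} - \frac{5 i \sqrt{199}}{2727}\right) - \frac{32865}{2} = - \frac{8220855}{202} - \frac{5 i \sqrt{199}}{2727}$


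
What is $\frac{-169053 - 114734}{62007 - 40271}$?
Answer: $- \frac{283787}{21736} \approx -13.056$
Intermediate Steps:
$\frac{-169053 - 114734}{62007 - 40271} = - \frac{283787}{21736}$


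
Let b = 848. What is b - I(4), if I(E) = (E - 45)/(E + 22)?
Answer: 22089/26 ≈ 849.58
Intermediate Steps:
I(E) = (-45 + E)/(22 + E)
b - I(4) = 848 - (-45 + 4)/(22 + 4) = 848 - (-41)/26 = 848 - 1*(-41/26) = 848 + 41/26 = 22089/26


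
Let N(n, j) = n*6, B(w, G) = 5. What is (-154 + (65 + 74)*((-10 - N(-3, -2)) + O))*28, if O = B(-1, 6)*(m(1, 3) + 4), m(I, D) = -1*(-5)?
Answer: 201964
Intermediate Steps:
N(n, j) = 6*n
m(I, D) = 5
O = 45 (O = 5*(5 + 4) = 5*9 = 45)
(-154 + (65 + 74)*((-10 - N(-3, -2)) + O))*28 = (-154 + (65 + 74)*((-10 - 6*(-3)) + 45))*28 = (-154 + 139*((-10 - 1*(-18)) + 45))*28 = (-154 + 139*((-10 + 18) + 45))*28 = (-154 + 139*(8 + 45))*28 = (-154 + 139*53)*28 = (-154 + 7367)*28 = 7213*28 = 201964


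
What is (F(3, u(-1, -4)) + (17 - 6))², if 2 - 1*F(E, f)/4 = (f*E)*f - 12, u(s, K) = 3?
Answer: 1681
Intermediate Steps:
F(E, f) = 56 - 4*E*f² (F(E, f) = 8 - 4*((f*E)*f - 12) = 8 - 4*((E*f)*f - 12) = 8 - 4*(E*f² - 12) = 8 - 4*(-12 + E*f²) = 8 + (48 - 4*E*f²) = 56 - 4*E*f²)
(F(3, u(-1, -4)) + (17 - 6))² = ((56 - 4*3*3²) + (17 - 6))² = ((56 - 4*3*9) + 11)² = ((56 - 108) + 11)² = (-52 + 11)² = (-41)² = 1681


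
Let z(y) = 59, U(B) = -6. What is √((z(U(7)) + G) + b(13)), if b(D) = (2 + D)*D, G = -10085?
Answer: I*√9831 ≈ 99.151*I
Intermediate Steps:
b(D) = D*(2 + D)
√((z(U(7)) + G) + b(13)) = √((59 - 10085) + 13*(2 + 13)) = √(-10026 + 13*15) = √(-10026 + 195) = √(-9831) = I*√9831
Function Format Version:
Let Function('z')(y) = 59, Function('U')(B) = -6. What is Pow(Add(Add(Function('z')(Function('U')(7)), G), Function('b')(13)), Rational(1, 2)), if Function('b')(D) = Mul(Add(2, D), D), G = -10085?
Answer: Mul(I, Pow(9831, Rational(1, 2))) ≈ Mul(99.151, I)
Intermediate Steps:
Function('b')(D) = Mul(D, Add(2, D))
Pow(Add(Add(Function('z')(Function('U')(7)), G), Function('b')(13)), Rational(1, 2)) = Pow(Add(Add(59, -10085), Mul(13, Add(2, 13))), Rational(1, 2)) = Pow(Add(-10026, Mul(13, 15)), Rational(1, 2)) = Pow(Add(-10026, 195), Rational(1, 2)) = Pow(-9831, Rational(1, 2)) = Mul(I, Pow(9831, Rational(1, 2)))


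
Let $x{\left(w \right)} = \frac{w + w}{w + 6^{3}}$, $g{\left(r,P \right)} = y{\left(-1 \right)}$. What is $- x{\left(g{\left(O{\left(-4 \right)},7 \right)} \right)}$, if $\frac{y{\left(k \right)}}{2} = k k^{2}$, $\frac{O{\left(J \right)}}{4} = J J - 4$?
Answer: $\frac{2}{107} \approx 0.018692$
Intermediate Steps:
$O{\left(J \right)} = -16 + 4 J^{2}$ ($O{\left(J \right)} = 4 \left(J J - 4\right) = 4 \left(J^{2} - 4\right) = 4 \left(-4 + J^{2}\right) = -16 + 4 J^{2}$)
$y{\left(k \right)} = 2 k^{3}$ ($y{\left(k \right)} = 2 k k^{2} = 2 k^{3}$)
$g{\left(r,P \right)} = -2$ ($g{\left(r,P \right)} = 2 \left(-1\right)^{3} = 2 \left(-1\right) = -2$)
$x{\left(w \right)} = \frac{2 w}{216 + w}$ ($x{\left(w \right)} = \frac{2 w}{w + 216} = \frac{2 w}{216 + w}$)
$- x{\left(g{\left(O{\left(-4 \right)},7 \right)} \right)} = - \frac{2 \left(-2\right)}{216 - 2} = - \frac{2 \left(-2\right)}{214} = \left(-1\right) \left(- \frac{2}{107}\right) = \frac{2}{107}$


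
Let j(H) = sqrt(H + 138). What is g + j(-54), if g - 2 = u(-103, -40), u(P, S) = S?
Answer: -38 + 2*sqrt(21) ≈ -28.835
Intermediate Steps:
j(H) = sqrt(138 + H)
g = -38 (g = 2 - 40 = -38)
g + j(-54) = -38 + sqrt(138 - 54) = -38 + sqrt(84) = -38 + 2*sqrt(21)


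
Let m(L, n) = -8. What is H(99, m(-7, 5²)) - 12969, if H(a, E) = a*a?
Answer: -3168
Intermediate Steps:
H(a, E) = a²
H(99, m(-7, 5²)) - 12969 = 99² - 12969 = 9801 - 12969 = -3168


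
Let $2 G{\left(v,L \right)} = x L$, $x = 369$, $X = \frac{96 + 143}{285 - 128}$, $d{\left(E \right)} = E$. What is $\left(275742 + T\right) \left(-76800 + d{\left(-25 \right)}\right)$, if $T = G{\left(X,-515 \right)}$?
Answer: $- \frac{27768319425}{2} \approx -1.3884 \cdot 10^{10}$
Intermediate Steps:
$X = \frac{239}{157} \approx 1.5223$
$G{\left(v,L \right)} = \frac{369 L}{2}$
$T = - \frac{190035}{2}$ ($T = \frac{369}{2} \left(-515\right) = - \frac{190035}{2} \approx -95018.0$)
$\left(275742 + T\right) \left(-76800 + d{\left(-25 \right)}\right) = \left(275742 - \frac{190035}{2}\right) \left(-76800 - 25\right) = \frac{361449}{2} \left(-76825\right) = - \frac{27768319425}{2}$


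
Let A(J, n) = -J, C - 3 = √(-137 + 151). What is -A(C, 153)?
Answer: 3 + √14 ≈ 6.7417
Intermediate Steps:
C = 3 + √14 (C = 3 + √(-137 + 151) = 3 + √14 ≈ 6.7417)
-A(C, 153) = -(-1)*(3 + √14) = -(-3 - √14) = 3 + √14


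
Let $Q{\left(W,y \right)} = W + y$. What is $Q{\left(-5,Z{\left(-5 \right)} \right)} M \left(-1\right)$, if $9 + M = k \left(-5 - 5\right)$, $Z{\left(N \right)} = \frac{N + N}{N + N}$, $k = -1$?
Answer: $4$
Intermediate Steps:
$Z{\left(N \right)} = 1$ ($Z{\left(N \right)} = \frac{2 N}{2 N} = 2 N \frac{1}{2 N} = 1$)
$M = 1$ ($M = -9 - \left(-5 - 5\right) = -9 - -10 = -9 + 10 = 1$)
$Q{\left(-5,Z{\left(-5 \right)} \right)} M \left(-1\right) = \left(-5 + 1\right) 1 \left(-1\right) = \left(-4\right) 1 \left(-1\right) = \left(-4\right) \left(-1\right) = 4$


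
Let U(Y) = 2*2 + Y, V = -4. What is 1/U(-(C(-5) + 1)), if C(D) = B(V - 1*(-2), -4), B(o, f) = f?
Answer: ⅐ ≈ 0.14286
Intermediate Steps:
C(D) = -4
U(Y) = 4 + Y
1/U(-(C(-5) + 1)) = 1/(4 - (-4 + 1)) = 1/(4 - 1*(-3)) = 1/(4 + 3) = 1/7 = ⅐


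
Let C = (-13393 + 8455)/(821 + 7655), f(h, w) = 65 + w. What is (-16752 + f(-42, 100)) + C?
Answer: -70298175/4238 ≈ -16588.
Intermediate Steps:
C = -2469/4238 (C = -4938/8476 = -4938*1/8476 = -2469/4238 ≈ -0.58259)
(-16752 + f(-42, 100)) + C = (-16752 + (65 + 100)) - 2469/4238 = (-16752 + 165) - 2469/4238 = -16587 - 2469/4238 = -70298175/4238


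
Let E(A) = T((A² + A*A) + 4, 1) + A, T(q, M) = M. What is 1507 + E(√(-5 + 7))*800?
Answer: 2307 + 800*√2 ≈ 3438.4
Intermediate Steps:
E(A) = 1 + A
1507 + E(√(-5 + 7))*800 = 1507 + (1 + √(-5 + 7))*800 = 1507 + (1 + √2)*800 = 1507 + (800 + 800*√2) = 2307 + 800*√2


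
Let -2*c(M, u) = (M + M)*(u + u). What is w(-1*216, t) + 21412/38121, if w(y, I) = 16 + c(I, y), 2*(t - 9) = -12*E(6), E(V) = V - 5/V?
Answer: -361670636/38121 ≈ -9487.4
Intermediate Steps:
c(M, u) = -2*M*u (c(M, u) = -(M + M)*(u + u)/2 = -2*M*2*u/2 = -2*M*u)
t = -22 (t = 9 + (-12*(6 - 5/6))/2 = 9 + (-12*31/6)/2 = 9 + (1/2)*(-62) = 9 - 31 = -22)
w(y, I) = 16 - 2*I*y
w(-1*216, t) + 21412/38121 = (16 - 2*(-22)*(-1*216)) + 21412/38121 = (16 - 2*(-22)*(-216)) + 21412*(1/38121) = (16 - 9504) + 21412/38121 = -9488 + 21412/38121 = -361670636/38121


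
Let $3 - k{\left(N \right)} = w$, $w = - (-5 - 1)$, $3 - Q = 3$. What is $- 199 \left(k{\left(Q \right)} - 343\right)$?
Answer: $68854$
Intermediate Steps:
$Q = 0$ ($Q = 3 - 3 = 0$)
$w = 6$ ($w = \left(-1\right) \left(-6\right) = 6$)
$k{\left(N \right)} = -3$ ($k{\left(N \right)} = 3 - 6 = -3$)
$- 199 \left(k{\left(Q \right)} - 343\right) = - 199 \left(-3 - 343\right) = \left(-199\right) \left(-346\right) = 68854$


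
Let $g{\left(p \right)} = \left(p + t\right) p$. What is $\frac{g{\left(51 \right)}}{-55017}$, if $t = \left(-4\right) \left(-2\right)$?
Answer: $- \frac{1003}{18339} \approx -0.054692$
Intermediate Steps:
$t = 8$
$g{\left(p \right)} = p \left(8 + p\right)$ ($g{\left(p \right)} = \left(p + 8\right) p = \left(8 + p\right) p = p \left(8 + p\right)$)
$\frac{g{\left(51 \right)}}{-55017} = \frac{51 \left(8 + 51\right)}{-55017} = 51 \cdot 59 \left(- \frac{1}{55017}\right) = 3009 \left(- \frac{1}{55017}\right) = - \frac{1003}{18339}$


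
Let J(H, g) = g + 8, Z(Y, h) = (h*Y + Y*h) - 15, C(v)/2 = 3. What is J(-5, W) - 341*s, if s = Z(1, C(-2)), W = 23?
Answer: 1054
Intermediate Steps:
C(v) = 6 (C(v) = 2*3 = 6)
Z(Y, h) = -15 + 2*Y*h (Z(Y, h) = (Y*h + Y*h) - 15 = 2*Y*h - 15 = -15 + 2*Y*h)
s = -3 (s = -15 + 2*1*6 = -15 + 12 = -3)
J(H, g) = 8 + g
J(-5, W) - 341*s = (8 + 23) - 341*(-3) = 31 + 1023 = 1054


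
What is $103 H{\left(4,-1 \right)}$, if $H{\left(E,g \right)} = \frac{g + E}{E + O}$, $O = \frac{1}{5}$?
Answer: $\frac{515}{7} \approx 73.571$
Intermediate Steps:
$O = \frac{1}{5} \approx 0.2$
$H{\left(E,g \right)} = \frac{E + g}{\frac{1}{5} + E}$ ($H{\left(E,g \right)} = \frac{g + E}{E + \frac{1}{5}} = \frac{E + g}{\frac{1}{5} + E}$)
$103 H{\left(4,-1 \right)} = 103 \frac{5 \left(4 - 1\right)}{1 + 5 \cdot 4} = 103 \cdot 5 \frac{1}{1 + 20} \cdot 3 = 103 \cdot 5 \cdot \frac{1}{21} \cdot 3 = 103 \cdot \frac{5}{7} = \frac{515}{7}$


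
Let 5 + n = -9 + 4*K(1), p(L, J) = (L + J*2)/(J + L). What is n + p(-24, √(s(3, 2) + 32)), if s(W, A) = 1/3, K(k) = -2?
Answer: -34348/1631 - 24*√291/1631 ≈ -21.310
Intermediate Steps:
s(W, A) = ⅓
p(L, J) = (L + 2*J)/(J + L)
n = -22 (n = -5 + (-9 + 4*(-2)) = -5 + (-9 - 8) = -5 - 17 = -22)
n + p(-24, √(s(3, 2) + 32)) = -22 + (-24 + 2*√(⅓ + 32))/(√(⅓ + 32) - 24) = -22 + (-24 + 2*√(97/3))/(√(97/3) - 24) = -22 + (-24 + 2*(√291/3))/(√291/3 - 24) = -22 + (-24 + 2*√291/3)/(-24 + √291/3)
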